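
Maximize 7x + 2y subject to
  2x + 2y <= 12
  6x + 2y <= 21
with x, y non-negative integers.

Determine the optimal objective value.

The continuous relaxation peaks at (3.5, 0) with value 24.50; rounding to a feasible lattice point costs some objective.
(x,y)=(3,1): 2·3+2·1=8≤12, 6·3+2·1=20≤21, objective 23.
(x,y)=(3,0): 2·3+2·0=6≤12, 6·3+2·0=18≤21, objective 21.
(x,y)=(2,2): 2·2+2·2=8≤12, 6·2+2·2=16≤21, objective 18.
No feasible integer point exceeds 23.

23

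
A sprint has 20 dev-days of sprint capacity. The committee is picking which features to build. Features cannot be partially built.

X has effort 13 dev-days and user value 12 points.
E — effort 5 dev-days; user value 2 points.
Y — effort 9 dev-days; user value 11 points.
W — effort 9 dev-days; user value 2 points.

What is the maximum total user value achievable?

Allowing fractional choices, the relaxed optimum would be about 21.2, but features are indivisible.
E + Y: effort 5 + 9 = 14 ≤ 20, user value 2 + 11 = 13.
Y + W: effort 9 + 9 = 18 ≤ 20, user value 11 + 2 = 13.
X + E: effort 13 + 5 = 18 ≤ 20, user value 12 + 2 = 14.
Best is X and E with total user value 14.

14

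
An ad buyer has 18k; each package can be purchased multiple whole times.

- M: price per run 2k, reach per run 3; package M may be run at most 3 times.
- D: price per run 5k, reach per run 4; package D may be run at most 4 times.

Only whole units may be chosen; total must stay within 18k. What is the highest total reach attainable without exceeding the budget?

M has the best ratio (3/2); taking only M gives at most 3×3 = 9 (stopped by the supply cap of 3).
Mixing does better — 3×M and 2×D: price 16 ≤ 18, reach 3·3 + 2·4 = 17.

17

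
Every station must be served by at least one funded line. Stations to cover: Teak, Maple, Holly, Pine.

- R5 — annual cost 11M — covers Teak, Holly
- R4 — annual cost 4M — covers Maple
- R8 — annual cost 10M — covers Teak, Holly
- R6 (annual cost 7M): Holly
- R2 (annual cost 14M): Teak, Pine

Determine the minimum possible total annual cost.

25

Choose R4, R6, and R2: together they cover Teak, Maple, Holly, Pine — every station.
Total annual cost: 4 + 7 + 14 = 25.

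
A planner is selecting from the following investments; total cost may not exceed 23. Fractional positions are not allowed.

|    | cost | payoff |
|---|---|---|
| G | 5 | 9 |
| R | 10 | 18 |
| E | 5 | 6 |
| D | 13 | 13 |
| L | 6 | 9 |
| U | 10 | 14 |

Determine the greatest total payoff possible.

36

Allowing fractional choices, the relaxed optimum would be about 38.8, but investments are indivisible.
G + R + L: cost 5 + 10 + 6 = 21 ≤ 23, payoff 9 + 18 + 9 = 36.
R + E + L: cost 10 + 5 + 6 = 21 ≤ 23, payoff 18 + 6 + 9 = 33.
G + R + E: cost 5 + 10 + 5 = 20 ≤ 23, payoff 9 + 18 + 6 = 33.
Best is G, R, and L with total payoff 36.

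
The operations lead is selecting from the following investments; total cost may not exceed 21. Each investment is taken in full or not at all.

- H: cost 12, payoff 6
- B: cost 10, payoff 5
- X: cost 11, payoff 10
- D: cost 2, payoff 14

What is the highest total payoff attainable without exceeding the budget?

Allowing fractional choices, the relaxed optimum would be about 28.0, but investments are indivisible.
X + D: cost 11 + 2 = 13 ≤ 21, payoff 10 + 14 = 24.
H + D: cost 12 + 2 = 14 ≤ 21, payoff 6 + 14 = 20.
B + D: cost 10 + 2 = 12 ≤ 21, payoff 5 + 14 = 19.
Best is X and D with total payoff 24.

24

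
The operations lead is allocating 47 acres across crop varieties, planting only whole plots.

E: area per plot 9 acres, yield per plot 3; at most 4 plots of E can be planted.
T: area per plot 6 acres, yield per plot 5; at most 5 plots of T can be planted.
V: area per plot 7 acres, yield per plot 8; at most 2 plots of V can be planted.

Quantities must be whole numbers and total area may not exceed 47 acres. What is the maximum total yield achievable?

This is a bounded integer knapsack.
V has the best ratio (8/7); taking only V gives at most 2×8 = 16 (stopped by the supply cap of 2).
Mixing does better — 5×T and 2×V: area 44 ≤ 47, yield 5·5 + 2·8 = 41.

41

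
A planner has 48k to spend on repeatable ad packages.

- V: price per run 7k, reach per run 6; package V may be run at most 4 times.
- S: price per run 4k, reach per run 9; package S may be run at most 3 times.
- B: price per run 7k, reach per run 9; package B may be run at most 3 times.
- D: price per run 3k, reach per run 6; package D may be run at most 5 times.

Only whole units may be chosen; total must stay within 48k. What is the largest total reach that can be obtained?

84

This is a bounded integer knapsack.
S has the best ratio (9/4); taking only S gives at most 3×9 = 27 (stopped by the supply cap of 3).
Mixing does better — 3×S, 3×B, and 5×D: price 48 ≤ 48, reach 3·9 + 3·9 + 5·6 = 84.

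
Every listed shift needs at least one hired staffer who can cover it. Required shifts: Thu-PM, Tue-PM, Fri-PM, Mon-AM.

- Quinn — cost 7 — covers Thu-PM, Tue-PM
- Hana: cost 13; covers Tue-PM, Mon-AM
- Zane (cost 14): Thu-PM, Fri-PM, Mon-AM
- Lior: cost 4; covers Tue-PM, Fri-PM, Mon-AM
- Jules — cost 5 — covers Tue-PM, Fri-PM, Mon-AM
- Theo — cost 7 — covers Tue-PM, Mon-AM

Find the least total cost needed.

This is an integer covering problem.
Choose Quinn and Lior: together they cover Thu-PM, Tue-PM, Fri-PM, Mon-AM — every shift.
Total cost: 7 + 4 = 11.

11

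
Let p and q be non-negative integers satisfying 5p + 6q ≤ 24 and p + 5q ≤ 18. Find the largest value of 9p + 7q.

36

(p,q)=(4,0): 5·4+6·0=20≤24, 1·4+5·0=4≤18, objective 36.
(p,q)=(3,1): 5·3+6·1=21≤24, 1·3+5·1=8≤18, objective 34.
(p,q)=(3,0): 5·3+6·0=15≤24, 1·3+5·0=3≤18, objective 27.
No feasible integer point exceeds 36.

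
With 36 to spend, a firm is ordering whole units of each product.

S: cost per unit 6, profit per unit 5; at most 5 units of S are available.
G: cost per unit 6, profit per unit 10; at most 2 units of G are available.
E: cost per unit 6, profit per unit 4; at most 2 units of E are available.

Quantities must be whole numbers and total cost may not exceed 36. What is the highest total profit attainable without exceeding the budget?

This is a bounded integer knapsack.
G has the best ratio (10/6); taking only G gives at most 2×10 = 20 (stopped by the supply cap of 2).
Mixing does better — 4×S and 2×G: cost 36 ≤ 36, profit 4·5 + 2·10 = 40.

40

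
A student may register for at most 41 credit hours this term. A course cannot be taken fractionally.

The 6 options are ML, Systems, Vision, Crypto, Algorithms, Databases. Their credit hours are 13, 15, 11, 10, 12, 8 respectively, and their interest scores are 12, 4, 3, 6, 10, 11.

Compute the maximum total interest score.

33

This is a 0-1 knapsack instance.
Allowing fractional choices, the relaxed optimum would be about 37.8, but courses are indivisible.
Vision + Crypto + Algorithms + Databases: credit hours 11 + 10 + 12 + 8 = 41 ≤ 41, interest score 3 + 6 + 10 + 11 = 30.
ML + Algorithms + Databases: credit hours 13 + 12 + 8 = 33 ≤ 41, interest score 12 + 10 + 11 = 33.
Best is ML, Algorithms, and Databases with total interest score 33.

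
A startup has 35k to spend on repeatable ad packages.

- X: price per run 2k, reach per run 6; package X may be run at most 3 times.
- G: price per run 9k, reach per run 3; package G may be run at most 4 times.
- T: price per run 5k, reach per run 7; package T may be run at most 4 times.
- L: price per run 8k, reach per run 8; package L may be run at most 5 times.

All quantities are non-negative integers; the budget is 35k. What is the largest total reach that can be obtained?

54

X has the best ratio (6/2); taking only X gives at most 3×6 = 18 (stopped by the supply cap of 3).
Mixing does better — 3×X, 4×T, and 1×L: price 34 ≤ 35, reach 3·6 + 4·7 + 1·8 = 54.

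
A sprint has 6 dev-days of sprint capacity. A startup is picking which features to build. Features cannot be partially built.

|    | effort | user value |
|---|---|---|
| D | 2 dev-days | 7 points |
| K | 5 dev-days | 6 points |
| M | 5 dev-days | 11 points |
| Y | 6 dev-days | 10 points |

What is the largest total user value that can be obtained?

Take M: effort 5 ≤ 6, user value 11.
No other feasible combination does better.

11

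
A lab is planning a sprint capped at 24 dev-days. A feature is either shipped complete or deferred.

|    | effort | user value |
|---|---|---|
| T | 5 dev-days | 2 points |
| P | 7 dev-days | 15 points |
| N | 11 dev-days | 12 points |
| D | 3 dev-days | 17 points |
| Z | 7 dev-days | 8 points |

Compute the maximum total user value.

Treat it as a binary knapsack problem.
Allowing fractional choices, the relaxed optimum would be about 47.6, but features are indivisible.
T + P + D + Z: effort 5 + 7 + 3 + 7 = 22 ≤ 24, user value 2 + 15 + 17 + 8 = 42.
P + D + Z: effort 7 + 3 + 7 = 17 ≤ 24, user value 15 + 17 + 8 = 40.
P + N + D: effort 7 + 11 + 3 = 21 ≤ 24, user value 15 + 12 + 17 = 44.
Best is P, N, and D with total user value 44.

44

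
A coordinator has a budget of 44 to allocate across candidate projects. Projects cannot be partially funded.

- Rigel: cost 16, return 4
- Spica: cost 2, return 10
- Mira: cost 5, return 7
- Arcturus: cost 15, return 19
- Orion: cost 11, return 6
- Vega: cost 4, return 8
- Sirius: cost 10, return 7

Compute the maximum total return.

51

Take Spica, Mira, Arcturus, Vega, and Sirius: cost 2 + 5 + 15 + 4 + 10 = 36 ≤ 44, return 10 + 7 + 19 + 8 + 7 = 51.
No other feasible combination does better.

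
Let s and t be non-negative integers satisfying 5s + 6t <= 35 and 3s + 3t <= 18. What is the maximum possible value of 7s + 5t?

42

(s,t)=(6,0) is feasible, giving 42.
(s,t)=(5,1) is feasible, giving 40.
Maximum is 42 at (s,t)=(6,0).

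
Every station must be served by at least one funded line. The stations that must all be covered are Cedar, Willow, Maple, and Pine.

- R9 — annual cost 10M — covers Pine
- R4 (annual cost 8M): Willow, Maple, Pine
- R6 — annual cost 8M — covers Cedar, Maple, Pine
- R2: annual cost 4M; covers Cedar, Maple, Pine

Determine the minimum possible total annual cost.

12

Choose R4 and R2: together they cover Cedar, Willow, Maple, Pine — every station.
Total annual cost: 8 + 4 = 12.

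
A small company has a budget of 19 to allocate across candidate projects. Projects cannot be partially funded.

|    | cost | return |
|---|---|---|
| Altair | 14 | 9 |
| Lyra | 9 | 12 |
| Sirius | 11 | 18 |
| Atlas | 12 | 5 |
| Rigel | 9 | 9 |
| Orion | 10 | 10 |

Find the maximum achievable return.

Take Lyra and Orion: cost 9 + 10 = 19 ≤ 19, return 12 + 10 = 22.
No other feasible combination does better.

22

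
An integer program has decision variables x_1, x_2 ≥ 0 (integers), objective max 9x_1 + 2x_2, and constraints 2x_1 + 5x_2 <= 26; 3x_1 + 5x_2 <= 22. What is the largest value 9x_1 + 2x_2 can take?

Relaxing integrality, the LP optimum is 66.00 at (x_1,x_2) = (7.33, 0), which is not an integer point.
(x_1,x_2)=(7,0): 2·7+5·0=14≤26, 3·7+5·0=21≤22, objective 63.
(x_1,x_2)=(6,0): 2·6+5·0=12≤26, 3·6+5·0=18≤22, objective 54.
Maximum is 63 at (x_1,x_2)=(7,0).

63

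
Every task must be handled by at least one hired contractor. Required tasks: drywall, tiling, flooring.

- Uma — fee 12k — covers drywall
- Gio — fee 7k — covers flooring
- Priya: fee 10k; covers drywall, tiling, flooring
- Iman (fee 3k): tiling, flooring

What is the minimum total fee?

10

This is an integer covering problem.
The greedy cost-per-new-task heuristic would pick Iman and Priya for 13, but a cheaper cover exists.
Priya alone covers drywall, tiling, flooring — every task.
Total fee: 10.
No cover costs less than 10.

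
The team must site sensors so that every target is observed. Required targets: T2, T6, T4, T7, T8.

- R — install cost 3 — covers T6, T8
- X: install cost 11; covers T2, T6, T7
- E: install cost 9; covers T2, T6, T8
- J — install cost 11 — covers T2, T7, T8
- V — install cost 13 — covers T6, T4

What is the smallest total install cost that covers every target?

Choose J and V: together they cover T2, T6, T4, T7, T8 — every target.
Total install cost: 11 + 13 = 24.

24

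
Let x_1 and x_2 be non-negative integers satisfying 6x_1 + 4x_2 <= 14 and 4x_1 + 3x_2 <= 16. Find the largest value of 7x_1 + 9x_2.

The continuous relaxation peaks at (0, 3.5) with value 31.50; rounding to a feasible lattice point costs some objective.
(x_1,x_2)=(0,3): 6·0+4·3=12≤14, 4·0+3·3=9≤16, objective 27.
(x_1,x_2)=(1,2): 6·1+4·2=14≤14, 4·1+3·2=10≤16, objective 25.
(x_1,x_2)=(0,2): 6·0+4·2=8≤14, 4·0+3·2=6≤16, objective 18.
Maximum is 27 at (x_1,x_2)=(0,3).

27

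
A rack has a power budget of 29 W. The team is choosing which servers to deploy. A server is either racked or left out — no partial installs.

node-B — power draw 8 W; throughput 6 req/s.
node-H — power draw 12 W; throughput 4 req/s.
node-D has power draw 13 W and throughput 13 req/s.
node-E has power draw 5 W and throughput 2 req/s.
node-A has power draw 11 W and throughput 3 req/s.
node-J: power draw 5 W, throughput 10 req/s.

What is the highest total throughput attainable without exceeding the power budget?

This is a 0-1 knapsack instance.
Take node-B, node-D, and node-J: power draw 8 + 13 + 5 = 26 ≤ 29, throughput 6 + 13 + 10 = 29.
No other feasible combination does better.

29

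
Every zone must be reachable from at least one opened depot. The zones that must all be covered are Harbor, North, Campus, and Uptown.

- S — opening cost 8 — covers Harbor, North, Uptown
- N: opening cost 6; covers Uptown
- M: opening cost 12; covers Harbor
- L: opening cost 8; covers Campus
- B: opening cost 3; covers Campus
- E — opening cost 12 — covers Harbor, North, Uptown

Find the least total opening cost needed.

Choose S and B: together they cover Harbor, North, Campus, Uptown — every zone.
Total opening cost: 8 + 3 = 11.
No cover costs less than 11.

11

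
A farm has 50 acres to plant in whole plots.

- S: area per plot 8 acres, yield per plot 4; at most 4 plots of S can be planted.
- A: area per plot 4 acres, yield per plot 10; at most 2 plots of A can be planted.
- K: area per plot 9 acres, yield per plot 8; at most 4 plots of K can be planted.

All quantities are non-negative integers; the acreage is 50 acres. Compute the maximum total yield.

This is a bounded integer knapsack.
Take 2×A and 4×K: area 44 ≤ 50, yield 2·10 + 4·8 = 52.
A has the best ratio (10/4) and is taken to its limit of 2; remaining capacity is filled optimally with the others.

52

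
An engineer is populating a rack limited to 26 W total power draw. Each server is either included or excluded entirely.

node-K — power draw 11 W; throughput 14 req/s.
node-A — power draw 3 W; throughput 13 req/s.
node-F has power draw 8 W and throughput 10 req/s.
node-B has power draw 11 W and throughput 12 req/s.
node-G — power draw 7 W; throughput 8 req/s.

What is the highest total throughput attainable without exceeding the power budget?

39

This is an integer program with binary decision variables.
Take node-K, node-A, and node-B: power draw 11 + 3 + 11 = 25 ≤ 26, throughput 14 + 13 + 12 = 39.
No other feasible combination does better.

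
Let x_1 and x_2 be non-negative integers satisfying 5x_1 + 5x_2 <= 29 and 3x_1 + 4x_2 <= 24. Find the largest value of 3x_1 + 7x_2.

35

The continuous relaxation peaks at (0, 5.8) with value 40.60; rounding to a feasible lattice point costs some objective.
(x_1,x_2)=(0,5): 5·0+5·5=25≤29, 3·0+4·5=20≤24, objective 35.
(x_1,x_2)=(1,4): 5·1+5·4=25≤29, 3·1+4·4=19≤24, objective 31.
No feasible integer point exceeds 35.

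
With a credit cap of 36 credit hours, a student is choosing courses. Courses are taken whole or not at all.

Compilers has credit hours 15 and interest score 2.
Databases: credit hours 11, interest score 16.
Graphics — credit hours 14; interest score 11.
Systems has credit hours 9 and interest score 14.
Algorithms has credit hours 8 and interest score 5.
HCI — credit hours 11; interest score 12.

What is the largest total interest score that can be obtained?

42

Take Databases, Systems, and HCI: credit hours 11 + 9 + 11 = 31 ≤ 36, interest score 16 + 14 + 12 = 42.
No other feasible combination does better.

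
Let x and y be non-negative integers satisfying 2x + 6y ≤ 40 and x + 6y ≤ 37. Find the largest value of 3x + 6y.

60

(x,y)=(20,0) is feasible, giving 60.
(x,y)=(19,0) is feasible, giving 57.
The best lattice point is (20,0), giving 60.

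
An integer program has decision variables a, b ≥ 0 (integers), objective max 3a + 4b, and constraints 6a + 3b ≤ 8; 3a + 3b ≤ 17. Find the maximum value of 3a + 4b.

8

Relaxing integrality, the LP optimum is 10.67 at (a,b) = (0, 2.67), which is not an integer point.
(a,b)=(0,2): 6·0+3·2=6≤8, 3·0+3·2=6≤17, objective 8.
(a,b)=(0,1): 6·0+3·1=3≤8, 3·0+3·1=3≤17, objective 4.
Maximum is 8 at (a,b)=(0,2).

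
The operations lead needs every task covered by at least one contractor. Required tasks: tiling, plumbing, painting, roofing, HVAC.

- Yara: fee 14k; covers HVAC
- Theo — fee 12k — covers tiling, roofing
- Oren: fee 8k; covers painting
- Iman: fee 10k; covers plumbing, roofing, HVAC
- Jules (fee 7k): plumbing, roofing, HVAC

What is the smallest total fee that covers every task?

27

This is an integer covering problem.
Choose Theo, Oren, and Jules: together they cover tiling, plumbing, painting, roofing, HVAC — every task.
Total fee: 12 + 8 + 7 = 27.
No cover costs less than 27.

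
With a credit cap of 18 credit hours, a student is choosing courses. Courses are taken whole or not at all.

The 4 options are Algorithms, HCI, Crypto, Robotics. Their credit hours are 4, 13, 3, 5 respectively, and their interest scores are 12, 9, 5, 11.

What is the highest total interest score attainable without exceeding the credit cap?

28

Algorithms + Crypto + Robotics: credit hours 4 + 3 + 5 = 12 ≤ 18, interest score 12 + 5 + 11 = 28.
Algorithms + HCI: credit hours 4 + 13 = 17 ≤ 18, interest score 12 + 9 = 21.
Algorithms + Robotics: credit hours 4 + 5 = 9 ≤ 18, interest score 12 + 11 = 23.
Best is Algorithms, Crypto, and Robotics with total interest score 28.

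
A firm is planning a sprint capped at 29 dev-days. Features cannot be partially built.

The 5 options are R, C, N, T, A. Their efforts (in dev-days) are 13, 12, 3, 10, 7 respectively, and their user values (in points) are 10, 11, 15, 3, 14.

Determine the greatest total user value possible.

Take C, N, and A: effort 12 + 3 + 7 = 22 ≤ 29, user value 11 + 15 + 14 = 40.
No other feasible combination does better.

40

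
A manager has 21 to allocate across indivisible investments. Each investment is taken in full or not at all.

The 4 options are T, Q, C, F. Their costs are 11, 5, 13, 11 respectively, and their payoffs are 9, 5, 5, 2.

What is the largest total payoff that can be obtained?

14

Allowing fractional choices, the relaxed optimum would be about 15.9, but investments are indivisible.
T + Q: cost 11 + 5 = 16 ≤ 21, payoff 9 + 5 = 14.
Q + C: cost 5 + 13 = 18 ≤ 21, payoff 5 + 5 = 10.
Best is T and Q with total payoff 14.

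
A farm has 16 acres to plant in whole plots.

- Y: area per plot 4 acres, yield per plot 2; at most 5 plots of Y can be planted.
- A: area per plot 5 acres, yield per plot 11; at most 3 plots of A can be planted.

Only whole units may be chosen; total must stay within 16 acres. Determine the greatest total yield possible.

3×A: area 15 ≤ 16, yield 3·11 = 33.
1×Y and 2×A: area 14 ≤ 16, yield 1·2 + 2·11 = 24.
Best is 33.

33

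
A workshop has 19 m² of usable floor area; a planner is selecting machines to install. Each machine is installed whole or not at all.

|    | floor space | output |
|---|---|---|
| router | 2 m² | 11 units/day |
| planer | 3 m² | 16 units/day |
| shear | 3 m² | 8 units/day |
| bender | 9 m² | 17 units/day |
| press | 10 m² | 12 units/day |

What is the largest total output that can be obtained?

52

Take router, planer, shear, and bender: floor space 2 + 3 + 3 + 9 = 17 ≤ 19, output 11 + 16 + 8 + 17 = 52.
No other feasible combination does better.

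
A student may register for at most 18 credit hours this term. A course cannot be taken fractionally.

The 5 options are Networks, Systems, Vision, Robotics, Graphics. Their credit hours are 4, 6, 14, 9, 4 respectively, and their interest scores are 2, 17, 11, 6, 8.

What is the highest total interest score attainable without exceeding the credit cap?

27

Systems + Graphics: credit hours 6 + 4 = 10 ≤ 18, interest score 17 + 8 = 25.
Systems + Robotics: credit hours 6 + 9 = 15 ≤ 18, interest score 17 + 6 = 23.
Networks + Systems + Graphics: credit hours 4 + 6 + 4 = 14 ≤ 18, interest score 2 + 17 + 8 = 27.
Best is Networks, Systems, and Graphics with total interest score 27.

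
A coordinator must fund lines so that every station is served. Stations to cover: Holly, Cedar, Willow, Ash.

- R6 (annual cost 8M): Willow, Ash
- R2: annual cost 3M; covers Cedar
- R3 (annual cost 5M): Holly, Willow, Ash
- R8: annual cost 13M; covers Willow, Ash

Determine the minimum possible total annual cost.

Choose R2 and R3: together they cover Holly, Cedar, Willow, Ash — every station.
Total annual cost: 3 + 5 = 8.
No cover costs less than 8.

8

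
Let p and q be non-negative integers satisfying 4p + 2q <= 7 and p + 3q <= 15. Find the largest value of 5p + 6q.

Relaxing integrality, the LP optimum is 21.00 at (p,q) = (0, 3.5), which is not an integer point.
(p,q)=(0,3): 4·0+2·3=6≤7, 1·0+3·3=9≤15, objective 18.
(p,q)=(0,2): 4·0+2·2=4≤7, 1·0+3·2=6≤15, objective 12.
No feasible integer point exceeds 18.

18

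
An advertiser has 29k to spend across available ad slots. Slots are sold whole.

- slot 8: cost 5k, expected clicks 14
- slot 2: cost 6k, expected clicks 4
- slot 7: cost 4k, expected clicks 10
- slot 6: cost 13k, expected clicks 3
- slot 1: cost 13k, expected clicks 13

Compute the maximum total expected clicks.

41

Take slot 8, slot 2, slot 7, and slot 1: cost 5 + 6 + 4 + 13 = 28 ≤ 29, expected clicks 14 + 4 + 10 + 13 = 41.
No other feasible combination does better.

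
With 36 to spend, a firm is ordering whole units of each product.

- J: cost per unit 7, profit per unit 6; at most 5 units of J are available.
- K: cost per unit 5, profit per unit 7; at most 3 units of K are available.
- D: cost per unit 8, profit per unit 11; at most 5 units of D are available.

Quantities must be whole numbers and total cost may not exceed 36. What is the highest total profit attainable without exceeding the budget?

1×J, 1×K, and 3×D: cost 36 ≤ 36, profit 1·6 + 1·7 + 3·11 = 46.
2×K and 3×D: cost 34 ≤ 36, profit 2·7 + 3·11 = 47.
Best is 47.

47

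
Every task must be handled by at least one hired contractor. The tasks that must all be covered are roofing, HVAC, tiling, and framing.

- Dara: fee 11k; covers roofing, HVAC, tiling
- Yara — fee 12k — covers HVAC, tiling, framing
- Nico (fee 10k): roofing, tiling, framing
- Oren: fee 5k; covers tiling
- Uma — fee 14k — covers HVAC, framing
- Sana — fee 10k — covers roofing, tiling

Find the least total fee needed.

Choose Dara and Nico: together they cover roofing, HVAC, tiling, framing — every task.
Total fee: 11 + 10 = 21.

21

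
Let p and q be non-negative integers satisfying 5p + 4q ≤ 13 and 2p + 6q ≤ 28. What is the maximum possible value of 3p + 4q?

12

Relaxing integrality, the LP optimum is 13.00 at (p,q) = (0, 3.25), which is not an integer point.
(p,q)=(0,3): 5·0+4·3=12≤13, 2·0+6·3=18≤28, objective 12.
(p,q)=(1,2): 5·1+4·2=13≤13, 2·1+6·2=14≤28, objective 11.
No feasible integer point exceeds 12.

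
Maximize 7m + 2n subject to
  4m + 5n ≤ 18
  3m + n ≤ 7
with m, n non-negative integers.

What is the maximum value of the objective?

(m,n)=(2,1): 4·2+5·1=13≤18, 3·2+1·1=7≤7, objective 16.
(m,n)=(2,0): 4·2+5·0=8≤18, 3·2+1·0=6≤7, objective 14.
(m,n)=(1,2): 4·1+5·2=14≤18, 3·1+1·2=5≤7, objective 11.
(m,n)=(1,1): 4·1+5·1=9≤18, 3·1+1·1=4≤7, objective 9.
No feasible integer point exceeds 16.

16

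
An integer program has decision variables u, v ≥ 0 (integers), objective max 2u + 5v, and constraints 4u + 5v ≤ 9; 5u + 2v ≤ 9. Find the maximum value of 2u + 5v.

The continuous relaxation peaks at (0, 1.8) with value 9.00; rounding to a feasible lattice point costs some objective.
(u,v)=(1,1) is feasible, giving 7.
(u,v)=(0,1) is feasible, giving 5.
(u,v)=(1,0) is feasible, giving 2.
(u,v)=(0,0) is feasible, giving 0.
The best lattice point is (1,1), giving 7.

7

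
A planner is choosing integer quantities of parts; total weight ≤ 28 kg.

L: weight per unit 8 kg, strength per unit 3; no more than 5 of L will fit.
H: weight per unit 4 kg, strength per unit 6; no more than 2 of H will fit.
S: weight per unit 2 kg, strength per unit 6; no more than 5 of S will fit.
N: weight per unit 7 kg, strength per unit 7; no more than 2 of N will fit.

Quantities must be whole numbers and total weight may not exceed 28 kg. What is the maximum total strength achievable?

1×H, 5×S, and 2×N: weight 28 ≤ 28, strength 1·6 + 5·6 + 2·7 = 50.
2×H, 5×S, and 1×N: weight 25 ≤ 28, strength 2·6 + 5·6 + 1·7 = 49.
Best is 50.

50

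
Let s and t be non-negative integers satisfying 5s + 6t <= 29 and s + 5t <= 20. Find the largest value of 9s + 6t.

Relaxing integrality, the LP optimum is 52.20 at (s,t) = (5.8, 0), which is not an integer point.
(s,t)=(5,0): 5·5+6·0=25≤29, 1·5+5·0=5≤20, objective 45.
(s,t)=(4,1): 5·4+6·1=26≤29, 1·4+5·1=9≤20, objective 42.
(s,t)=(4,0): 5·4+6·0=20≤29, 1·4+5·0=4≤20, objective 36.
The best lattice point is (5,0), giving 45.

45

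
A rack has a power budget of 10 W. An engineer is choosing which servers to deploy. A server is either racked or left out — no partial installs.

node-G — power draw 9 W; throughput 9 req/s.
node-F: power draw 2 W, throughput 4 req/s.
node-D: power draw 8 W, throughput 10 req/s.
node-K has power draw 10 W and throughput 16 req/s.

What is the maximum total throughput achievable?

This is an integer program with binary decision variables.
Allowing fractional choices, the relaxed optimum would be about 16.8, but servers are indivisible.
node-D: power draw 8 ≤ 10, throughput 10.
node-K: power draw 10 ≤ 10, throughput 16.
node-F + node-D: power draw 2 + 8 = 10 ≤ 10, throughput 4 + 10 = 14.
Best is node-K with total throughput 16.

16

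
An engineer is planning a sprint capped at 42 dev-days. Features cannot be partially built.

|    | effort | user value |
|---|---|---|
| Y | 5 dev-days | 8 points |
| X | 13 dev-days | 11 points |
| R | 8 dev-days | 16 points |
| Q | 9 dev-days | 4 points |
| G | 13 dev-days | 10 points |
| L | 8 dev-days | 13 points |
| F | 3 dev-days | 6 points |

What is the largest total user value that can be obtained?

54

Y + X + R + G + F: effort 5 + 13 + 8 + 13 + 3 = 42 ≤ 42, user value 8 + 11 + 16 + 10 + 6 = 51.
Y + R + G + L + F: effort 5 + 8 + 13 + 8 + 3 = 37 ≤ 42, user value 8 + 16 + 10 + 13 + 6 = 53.
Y + X + R + L + F: effort 5 + 13 + 8 + 8 + 3 = 37 ≤ 42, user value 8 + 11 + 16 + 13 + 6 = 54.
Best is Y, X, R, L, and F with total user value 54.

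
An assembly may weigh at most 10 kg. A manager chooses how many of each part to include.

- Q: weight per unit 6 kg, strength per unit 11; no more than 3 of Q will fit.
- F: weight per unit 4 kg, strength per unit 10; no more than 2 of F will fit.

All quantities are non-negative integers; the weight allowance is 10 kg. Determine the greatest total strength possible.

21

2×F: weight 8 ≤ 10, strength 2·10 = 20.
1×Q and 1×F: weight 10 ≤ 10, strength 1·11 + 1·10 = 21.
Best is 21.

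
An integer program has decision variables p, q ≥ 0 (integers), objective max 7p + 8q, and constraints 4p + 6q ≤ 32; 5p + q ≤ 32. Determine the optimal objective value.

51

(p,q)=(5,2) is feasible, giving 51.
(p,q)=(6,1) is feasible, giving 50.
Maximum is 51 at (p,q)=(5,2).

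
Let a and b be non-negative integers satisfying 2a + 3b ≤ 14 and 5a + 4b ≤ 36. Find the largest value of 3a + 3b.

21

(a,b)=(7,0): 2·7+3·0=14≤14, 5·7+4·0=35≤36, objective 21.
(a,b)=(6,0): 2·6+3·0=12≤14, 5·6+4·0=30≤36, objective 18.
No feasible integer point exceeds 21.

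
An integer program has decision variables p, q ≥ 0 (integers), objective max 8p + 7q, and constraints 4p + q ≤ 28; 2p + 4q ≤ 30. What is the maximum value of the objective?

Relaxing integrality, the LP optimum is 78.86 at (p,q) = (5.86, 4.57), which is not an integer point.
(p,q)=(6,4): 4·6+1·4=28≤28, 2·6+4·4=28≤30, objective 76.
(p,q)=(5,5): 4·5+1·5=25≤28, 2·5+4·5=30≤30, objective 75.
(p,q)=(6,3): 4·6+1·3=27≤28, 2·6+4·3=24≤30, objective 69.
Maximum is 76 at (p,q)=(6,4).

76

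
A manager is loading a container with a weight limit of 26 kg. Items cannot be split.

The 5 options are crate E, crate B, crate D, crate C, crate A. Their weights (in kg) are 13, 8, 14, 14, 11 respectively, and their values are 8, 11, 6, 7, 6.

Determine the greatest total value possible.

Take crate E and crate B: weight 13 + 8 = 21 ≤ 26, value 8 + 11 = 19.
No other feasible combination does better.

19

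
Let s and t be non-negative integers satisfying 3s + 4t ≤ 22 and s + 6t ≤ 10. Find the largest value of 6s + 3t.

(s,t)=(7,0): 3·7+4·0=21≤22, 1·7+6·0=7≤10, objective 42.
(s,t)=(6,0): 3·6+4·0=18≤22, 1·6+6·0=6≤10, objective 36.
No feasible integer point exceeds 42.

42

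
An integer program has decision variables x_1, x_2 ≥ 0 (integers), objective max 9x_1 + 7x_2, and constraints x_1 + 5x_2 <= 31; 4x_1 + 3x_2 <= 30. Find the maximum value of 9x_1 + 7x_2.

68

The continuous relaxation peaks at (3.35, 5.53) with value 68.88; rounding to a feasible lattice point costs some objective.
(x_1,x_2)=(6,2): 1·6+5·2=16≤31, 4·6+3·2=30≤30, objective 68.
(x_1,x_2)=(5,3): 1·5+5·3=20≤31, 4·5+3·3=29≤30, objective 66.
(x_1,x_2)=(4,4): 1·4+5·4=24≤31, 4·4+3·4=28≤30, objective 64.
No feasible integer point exceeds 68.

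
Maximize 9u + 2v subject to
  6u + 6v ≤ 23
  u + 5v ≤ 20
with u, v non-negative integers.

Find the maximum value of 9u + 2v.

The continuous relaxation peaks at (3.83, 0) with value 34.50; rounding to a feasible lattice point costs some objective.
(u,v)=(3,0): 6·3+6·0=18≤23, 1·3+5·0=3≤20, objective 27.
(u,v)=(2,1): 6·2+6·1=18≤23, 1·2+5·1=7≤20, objective 20.
(u,v)=(2,0): 6·2+6·0=12≤23, 1·2+5·0=2≤20, objective 18.
No feasible integer point exceeds 27.

27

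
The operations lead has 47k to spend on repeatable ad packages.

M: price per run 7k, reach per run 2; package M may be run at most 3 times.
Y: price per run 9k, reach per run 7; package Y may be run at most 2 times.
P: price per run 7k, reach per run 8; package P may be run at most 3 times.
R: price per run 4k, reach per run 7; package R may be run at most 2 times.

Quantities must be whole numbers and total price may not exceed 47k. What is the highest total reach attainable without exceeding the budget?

R has the best ratio (7/4); taking only R gives at most 2×7 = 14 (stopped by the supply cap of 2).
Mixing does better — 2×Y, 3×P, and 2×R: price 47 ≤ 47, reach 2·7 + 3·8 + 2·7 = 52.

52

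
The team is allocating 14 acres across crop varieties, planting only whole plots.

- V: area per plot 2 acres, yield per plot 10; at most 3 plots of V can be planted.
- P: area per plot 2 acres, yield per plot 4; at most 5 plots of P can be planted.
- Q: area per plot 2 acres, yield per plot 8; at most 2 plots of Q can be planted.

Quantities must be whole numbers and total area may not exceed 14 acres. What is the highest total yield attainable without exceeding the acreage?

3×V, 2×P, and 2×Q: area 14 ≤ 14, yield 3·10 + 2·4 + 2·8 = 54.
3×V, 1×P, and 2×Q: area 12 ≤ 14, yield 3·10 + 1·4 + 2·8 = 50.
Best is 54.

54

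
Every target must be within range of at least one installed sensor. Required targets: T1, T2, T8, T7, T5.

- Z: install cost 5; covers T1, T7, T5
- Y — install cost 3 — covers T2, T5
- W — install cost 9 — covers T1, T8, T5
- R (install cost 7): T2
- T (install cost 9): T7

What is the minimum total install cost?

17

Choose Z, Y, and W: together they cover T1, T2, T8, T7, T5 — every target.
Total install cost: 5 + 3 + 9 = 17.
No cover costs less than 17.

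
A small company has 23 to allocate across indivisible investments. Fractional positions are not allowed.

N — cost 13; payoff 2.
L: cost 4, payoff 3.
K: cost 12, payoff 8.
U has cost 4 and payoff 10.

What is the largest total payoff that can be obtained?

21

Allowing fractional choices, the relaxed optimum would be about 21.5, but investments are indivisible.
K + U: cost 12 + 4 = 16 ≤ 23, payoff 8 + 10 = 18.
L + K + U: cost 4 + 12 + 4 = 20 ≤ 23, payoff 3 + 8 + 10 = 21.
N + L + U: cost 13 + 4 + 4 = 21 ≤ 23, payoff 2 + 3 + 10 = 15.
Best is L, K, and U with total payoff 21.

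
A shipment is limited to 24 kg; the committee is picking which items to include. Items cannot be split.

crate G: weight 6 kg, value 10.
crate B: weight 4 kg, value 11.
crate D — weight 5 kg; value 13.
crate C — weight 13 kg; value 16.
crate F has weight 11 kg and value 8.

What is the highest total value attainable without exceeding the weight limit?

40

Allowing fractional choices, the relaxed optimum would be about 45.1, but items are indivisible.
crate G + crate B + crate C: weight 6 + 4 + 13 = 23 ≤ 24, value 10 + 11 + 16 = 37.
crate G + crate D + crate C: weight 6 + 5 + 13 = 24 ≤ 24, value 10 + 13 + 16 = 39.
crate B + crate D + crate C: weight 4 + 5 + 13 = 22 ≤ 24, value 11 + 13 + 16 = 40.
Best is crate B, crate D, and crate C with total value 40.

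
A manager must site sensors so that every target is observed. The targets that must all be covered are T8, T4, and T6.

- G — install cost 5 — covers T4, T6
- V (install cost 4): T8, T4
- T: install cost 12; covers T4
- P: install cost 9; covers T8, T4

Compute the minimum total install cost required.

Choose G and V: together they cover T8, T4, T6 — every target.
Total install cost: 5 + 4 = 9.
No cover costs less than 9.

9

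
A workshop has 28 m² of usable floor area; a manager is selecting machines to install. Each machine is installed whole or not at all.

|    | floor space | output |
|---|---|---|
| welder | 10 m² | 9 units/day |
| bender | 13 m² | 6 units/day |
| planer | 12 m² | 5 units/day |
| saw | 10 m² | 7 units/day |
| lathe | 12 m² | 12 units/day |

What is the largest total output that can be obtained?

21

Allowing fractional choices, the relaxed optimum would be about 25.2, but machines are indivisible.
saw + lathe: floor space 10 + 12 = 22 ≤ 28, output 7 + 12 = 19.
bender + lathe: floor space 13 + 12 = 25 ≤ 28, output 6 + 12 = 18.
welder + lathe: floor space 10 + 12 = 22 ≤ 28, output 9 + 12 = 21.
Best is welder and lathe with total output 21.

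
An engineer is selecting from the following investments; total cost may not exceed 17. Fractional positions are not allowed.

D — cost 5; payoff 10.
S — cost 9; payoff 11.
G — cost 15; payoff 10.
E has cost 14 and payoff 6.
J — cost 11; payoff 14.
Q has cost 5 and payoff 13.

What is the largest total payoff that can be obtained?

27

Take J and Q: cost 11 + 5 = 16 ≤ 17, payoff 14 + 13 = 27.
No other feasible combination does better.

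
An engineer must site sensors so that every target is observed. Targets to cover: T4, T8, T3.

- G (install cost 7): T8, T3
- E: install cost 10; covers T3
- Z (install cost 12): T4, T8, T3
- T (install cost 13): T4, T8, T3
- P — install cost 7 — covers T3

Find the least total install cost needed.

This is an integer covering problem.
The greedy cost-per-new-target heuristic would pick G and Z for 19, but a cheaper cover exists.
Z alone covers T4, T8, T3 — every target.
Total install cost: 12.
No cover costs less than 12.

12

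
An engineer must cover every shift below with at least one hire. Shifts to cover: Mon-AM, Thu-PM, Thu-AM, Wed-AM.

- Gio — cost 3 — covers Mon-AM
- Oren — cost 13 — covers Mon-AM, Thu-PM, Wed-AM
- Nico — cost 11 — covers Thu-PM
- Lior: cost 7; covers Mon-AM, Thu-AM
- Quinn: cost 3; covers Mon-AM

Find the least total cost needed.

20

This is an integer covering problem.
The greedy cost-per-new-shift heuristic would pick Gio, Oren, and Lior for 23, but a cheaper cover exists.
Choose Oren and Lior: together they cover Mon-AM, Thu-PM, Thu-AM, Wed-AM — every shift.
Total cost: 13 + 7 = 20.
No cover costs less than 20.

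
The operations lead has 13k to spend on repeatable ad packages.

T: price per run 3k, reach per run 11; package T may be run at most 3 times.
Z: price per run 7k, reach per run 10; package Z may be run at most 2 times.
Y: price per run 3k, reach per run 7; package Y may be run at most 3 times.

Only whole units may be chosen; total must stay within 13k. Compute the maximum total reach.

40

2×T and 2×Y: price 12 ≤ 13, reach 2·11 + 2·7 = 36.
3×T and 1×Y: price 12 ≤ 13, reach 3·11 + 1·7 = 40.
Best is 40.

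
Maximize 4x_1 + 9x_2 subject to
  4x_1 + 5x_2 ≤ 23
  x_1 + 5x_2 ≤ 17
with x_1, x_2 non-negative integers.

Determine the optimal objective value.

(x_1,x_2)=(2,3) is feasible, giving 35.
(x_1,x_2)=(1,3) is feasible, giving 31.
(x_1,x_2)=(3,2) is feasible, giving 30.
The best lattice point is (2,3), giving 35.

35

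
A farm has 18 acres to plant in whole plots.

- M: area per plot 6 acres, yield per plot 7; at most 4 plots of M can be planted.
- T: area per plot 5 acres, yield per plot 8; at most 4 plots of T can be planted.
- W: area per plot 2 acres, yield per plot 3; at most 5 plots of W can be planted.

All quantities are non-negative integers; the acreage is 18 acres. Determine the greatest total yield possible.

Take 2×T and 4×W: area 18 ≤ 18, yield 2·8 + 4·3 = 28.
No other integer combination yields more.

28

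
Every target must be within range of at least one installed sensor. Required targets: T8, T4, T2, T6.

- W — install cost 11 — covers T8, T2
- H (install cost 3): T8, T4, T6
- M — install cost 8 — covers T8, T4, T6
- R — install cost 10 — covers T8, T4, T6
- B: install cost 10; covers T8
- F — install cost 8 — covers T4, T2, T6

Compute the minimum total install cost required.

Choose H and F: together they cover T8, T4, T2, T6 — every target.
Total install cost: 3 + 8 = 11.

11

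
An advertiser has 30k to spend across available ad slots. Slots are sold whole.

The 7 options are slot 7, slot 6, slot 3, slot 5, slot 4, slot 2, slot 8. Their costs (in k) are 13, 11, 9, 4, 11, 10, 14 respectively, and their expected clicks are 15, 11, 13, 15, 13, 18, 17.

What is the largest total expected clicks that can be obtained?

50

Allowing fractional choices, the relaxed optimum would be about 54.5, but ad slots are indivisible.
slot 7 + slot 5 + slot 2: cost 13 + 4 + 10 = 27 ≤ 30, expected clicks 15 + 15 + 18 = 48.
slot 3 + slot 5 + slot 2: cost 9 + 4 + 10 = 23 ≤ 30, expected clicks 13 + 15 + 18 = 46.
slot 5 + slot 2 + slot 8: cost 4 + 10 + 14 = 28 ≤ 30, expected clicks 15 + 18 + 17 = 50.
Best is slot 5, slot 2, and slot 8 with total expected clicks 50.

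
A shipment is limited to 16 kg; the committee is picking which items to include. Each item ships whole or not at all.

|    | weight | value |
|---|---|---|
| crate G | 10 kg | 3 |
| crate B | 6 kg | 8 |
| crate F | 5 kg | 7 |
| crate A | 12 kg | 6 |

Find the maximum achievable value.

15

Take crate B and crate F: weight 6 + 5 = 11 ≤ 16, value 8 + 7 = 15.
No other feasible combination does better.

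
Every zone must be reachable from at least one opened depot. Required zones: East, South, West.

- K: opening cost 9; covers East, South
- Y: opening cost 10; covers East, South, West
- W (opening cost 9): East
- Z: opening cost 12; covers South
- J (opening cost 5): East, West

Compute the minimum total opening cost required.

10

The greedy cost-per-new-zone heuristic would pick J and K for 14, but a cheaper cover exists.
Y alone covers East, South, West — every zone.
Total opening cost: 10.
No cover costs less than 10.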